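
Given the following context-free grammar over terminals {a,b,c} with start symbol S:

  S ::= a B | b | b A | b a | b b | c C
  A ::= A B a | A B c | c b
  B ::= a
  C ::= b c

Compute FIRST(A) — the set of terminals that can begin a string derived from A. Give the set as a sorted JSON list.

FIRST iteration:
iter 1:
  A via A→c b: +{c}
  B via B→a: +{a}
  C via C→b c: +{b}
  S via S→a B: +{a}
  S via S→b: +{b}
  S via S→c C: +{c}
  S: {a,b,c}  A: {c}  B: {a}  C: {b}
iter 2: (stable)
  S: {a,b,c}  A: {c}  B: {a}  C: {b}

FIRST(A) = ["c"]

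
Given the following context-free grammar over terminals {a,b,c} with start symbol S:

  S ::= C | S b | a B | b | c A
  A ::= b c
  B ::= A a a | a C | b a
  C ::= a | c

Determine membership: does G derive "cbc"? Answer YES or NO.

CNF form of G:
  S -> S T0 | T1 A | T2 B | a | b | c
  A -> T0 T1
  B -> A X3 | T0 T2 | T2 C
  C -> a | c
  T0 -> b
  T1 -> c
  T2 -> a
  X3 -> T2 T2

Fill CYK table bottom-up:
  T[0,0] 'c' = {C,S,T1}  orig:{C,S}
  T[1,1] 'b' = {S,T0}  orig:{S}
  T[2,2] 'c' = {C,S,T1}  orig:{C,S}
  T[0,1] 'cb' = {S}
  T[1,2] 'bc' = {A}
  T[0,2] 'cbc' = {S}

S ∈ T[0,2] ⇒ YES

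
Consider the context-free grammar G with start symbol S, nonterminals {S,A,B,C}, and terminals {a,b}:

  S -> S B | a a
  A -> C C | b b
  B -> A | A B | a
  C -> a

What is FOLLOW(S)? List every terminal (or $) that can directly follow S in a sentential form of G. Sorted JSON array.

Compute FIRST by fixpoint:
iter 1:
  A via A→b b: +{b}
  B via B→A: +{b}
  B via B→a: +{a}
  C via C→a: +{a}
  S via S→a a: +{a}
  FIRST[S]={a}  FIRST[A]={b}  FIRST[B]={a,b}  FIRST[C]={a}
iter 2:
  A via A→C C: +{a}
  FIRST[S]={a}  FIRST[A]={a,b}  FIRST[B]={a,b}  FIRST[C]={a}
iter 3: — fixpoint
  FIRST[S]={a}  FIRST[A]={a,b}  FIRST[B]={a,b}  FIRST[C]={a}

Compute FOLLOW by fixpoint:
FOLLOW(S) := {$}
iter 1:
  A→C C: FOLLOW(C) ⊇ FIRST(C) = {a}; new: +{a}
  B→A B: FOLLOW(A) ⊇ FIRST(B) = {a,b}; new: +{a,b}
  S→S B: FOLLOW(S) ⊇ FIRST(B) = {a,b}; new: +{a,b}
  S→S B: FOLLOW(B) ⊇ FOLLOW(S) ⊇ {$,a,b}; new: +{$,a,b}
  FOLLOW(S)={$,a,b}  FOLLOW(A)={a,b}  FOLLOW(B)={$,a,b}  FOLLOW(C)={a}
iter 2:
  A→C C: FOLLOW(C) ⊇ FOLLOW(A) ⊇ {a,b}; new: +{b}
  B→A: FOLLOW(A) ⊇ FOLLOW(B) ⊇ {$,a,b}; new: +{$}
  FOLLOW(S)={$,a,b}  FOLLOW(A)={$,a,b}  FOLLOW(B)={$,a,b}  FOLLOW(C)={a,b}
iter 3:
  A→C C: FOLLOW(C) ⊇ FOLLOW(A) ⊇ {$,a,b}; new: +{$}
  FOLLOW(S)={$,a,b}  FOLLOW(A)={$,a,b}  FOLLOW(B)={$,a,b}  FOLLOW(C)={$,a,b}
iter 4: (no change)
  FOLLOW(S)={$,a,b}  FOLLOW(A)={$,a,b}  FOLLOW(B)={$,a,b}  FOLLOW(C)={$,a,b}

FOLLOW(S) = ["$", "a", "b"]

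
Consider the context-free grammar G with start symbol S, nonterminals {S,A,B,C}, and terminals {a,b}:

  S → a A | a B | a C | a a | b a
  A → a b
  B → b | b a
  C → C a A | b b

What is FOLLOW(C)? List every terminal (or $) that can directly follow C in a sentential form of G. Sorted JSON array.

Compute FIRST by fixpoint:
[1]
  A via A→a b: +{a}
  B via B→b: +{b}
  C via C→b b: +{b}
  S via S→a A: +{a}
  S via S→b a: +{b}
  FIRST[S]={a,b}  FIRST[A]={a}  FIRST[B]={b}  FIRST[C]={b}
[2] (stable)
  FIRST[S]={a,b}  FIRST[A]={a}  FIRST[B]={b}  FIRST[C]={b}

FOLLOW sets:
FOLLOW(S) := {$}
iter 1:
  C→C a A: FOLLOW(C) ⊇ FIRST(a) = {a}; new: +{a}
  C→C a A: FOLLOW(A) ⊇ FOLLOW(C) ⊇ {a}; new: +{a}
  S→a A: FOLLOW(A) ⊇ FOLLOW(S) ⊇ {$}; new: +{$}
  S→a B: FOLLOW(B) ⊇ FOLLOW(S) ⊇ {$}; new: +{$}
  S→a C: FOLLOW(C) ⊇ FOLLOW(S) ⊇ {$}; new: +{$}
  S: {$}  A: {$,a}  B: {$}  C: {$,a}
iter 2: — fixpoint
  S: {$}  A: {$,a}  B: {$}  C: {$,a}

FOLLOW(C) = ["$", "a"]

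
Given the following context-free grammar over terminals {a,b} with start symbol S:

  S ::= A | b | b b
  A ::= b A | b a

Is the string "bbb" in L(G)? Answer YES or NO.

Convert to CNF:
  S -> T0 A | T0 T0 | T0 T1 | b
  A -> T0 A | T0 T1
  T0 -> b
  T1 -> a

Fill CYK table bottom-up:
  [0..0]={S,T0}  "b"  orig:{S}
  [1..1]={S,T0}  "b"  orig:{S}
  [2..2]={S,T0}  "b"  orig:{S}
  [0..1]={S}  "bb"
  [1..2]={S}  "bb"
  [0..2]=∅  "bbb"

S ∉ T[0,2] ⇒ NO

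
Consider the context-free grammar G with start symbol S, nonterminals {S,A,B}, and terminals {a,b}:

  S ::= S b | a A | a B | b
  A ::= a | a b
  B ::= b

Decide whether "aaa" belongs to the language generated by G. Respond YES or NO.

Convert to CNF:
  S -> S T1 | T0 A | T0 B | b
  A -> T0 T1 | a
  B -> b
  T0 -> a
  T1 -> b

Fill CYK table bottom-up:
  T[0,0] 'a' = {A,T0}  orig:{A}
  T[1,1] 'a' = {A,T0}  orig:{A}
  T[2,2] 'a' = {A,T0}  orig:{A}
  T[0,1] 'aa' = {S}
  T[1,2] 'aa' = {S}
  T[0,2] 'aaa' = ∅

S ∉ T[0,2] ⇒ NO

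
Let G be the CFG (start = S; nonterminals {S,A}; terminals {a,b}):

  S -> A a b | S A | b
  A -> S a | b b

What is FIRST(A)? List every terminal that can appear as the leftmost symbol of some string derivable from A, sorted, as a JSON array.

FIRST sets, iterate to fixpoint:
pass 1:
  A via A→b b: +{b}
  S via S→A a b: +{b}
  FIRST(S)={b}  FIRST(A)={b}
pass 2: done
  FIRST(S)={b}  FIRST(A)={b}

FIRST(A) = ["b"]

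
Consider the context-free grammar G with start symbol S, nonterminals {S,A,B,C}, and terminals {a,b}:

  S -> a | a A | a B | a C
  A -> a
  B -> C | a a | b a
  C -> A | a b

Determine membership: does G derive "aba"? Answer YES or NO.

Convert to CNF:
  S -> T0 A | T0 B | T0 C | a
  A -> a
  B -> T0 T0 | T0 T1 | T1 T0 | a
  C -> T0 T1 | a
  T0 -> a
  T1 -> b

Fill CYK table bottom-up:
  [0..0]={A,B,C,S,T0}  "a"  orig:{A,B,C,S}
  [1..1]={T1}  "b"  orig:{}
  [2..2]={A,B,C,S,T0}  "a"  orig:{A,B,C,S}
  [0..1]={B,C}  "ab"
  [1..2]={B}  "ba"
  [0..2]={S}  "aba"

S ∈ T[0,2] ⇒ YES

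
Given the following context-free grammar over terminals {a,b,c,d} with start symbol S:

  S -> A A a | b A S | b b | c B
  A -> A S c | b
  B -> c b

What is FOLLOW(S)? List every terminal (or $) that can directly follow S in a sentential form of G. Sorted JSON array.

FIRST iteration:
[1]
  A via A→b: +{b}
  B via B→c b: +{c}
  S via S→A A a: +{b}
  S via S→c B: +{c}
  S: {b,c}  A: {b}  B: {c}
[2] (stable)
  S: {b,c}  A: {b}  B: {c}

FOLLOW iteration:
seed FOLLOW(S) with $
round 1:
  A→A S c: FOLLOW(A) ⊇ FIRST(S) = {b,c}; new: +{b,c}
  A→A S c: FOLLOW(S) ⊇ FIRST(c) = {c}; new: +{c}
  S→A A a: FOLLOW(A) ⊇ FIRST(a) = {a}; new: +{a}
  S→c B: FOLLOW(B) ⊇ FOLLOW(S) ⊇ {$,c}; new: +{$,c}
  FOLLOW(S)={$,c}  FOLLOW(A)={a,b,c}  FOLLOW(B)={$,c}
round 2: (stable)
  FOLLOW(S)={$,c}  FOLLOW(A)={a,b,c}  FOLLOW(B)={$,c}

FOLLOW(S) = ["$", "c"]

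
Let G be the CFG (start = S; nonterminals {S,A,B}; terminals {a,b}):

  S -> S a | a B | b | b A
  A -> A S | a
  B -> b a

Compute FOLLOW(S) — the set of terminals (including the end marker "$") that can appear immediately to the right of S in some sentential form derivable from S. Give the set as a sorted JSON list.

FIRST iteration:
round 1:
  A via A→a: +{a}
  B via B→b a: +{b}
  S via S→a B: +{a}
  S via S→b: +{b}
  FIRST(S)={a,b}  FIRST(A)={a}  FIRST(B)={b}
round 2: done
  FIRST(S)={a,b}  FIRST(A)={a}  FIRST(B)={b}

FOLLOW iteration:
FOLLOW(S) := {$}
pass 1:
  A→A S: FOLLOW(A) ⊇ FIRST(S) = {a,b}; new: +{a,b}
  A→A S: FOLLOW(S) ⊇ FOLLOW(A) ⊇ {a,b}; new: +{a,b}
  S→a B: FOLLOW(B) ⊇ FOLLOW(S) ⊇ {$,a,b}; new: +{$,a,b}
  S→b A: FOLLOW(A) ⊇ FOLLOW(S) ⊇ {$,a,b}; new: +{$}
  FOLLOW[S]={$,a,b}  FOLLOW[A]={$,a,b}  FOLLOW[B]={$,a,b}
pass 2: (no change)
  FOLLOW[S]={$,a,b}  FOLLOW[A]={$,a,b}  FOLLOW[B]={$,a,b}

FOLLOW(S) = ["$", "a", "b"]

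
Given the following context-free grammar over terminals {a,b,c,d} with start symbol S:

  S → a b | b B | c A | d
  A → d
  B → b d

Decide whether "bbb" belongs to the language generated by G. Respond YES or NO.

Convert to CNF:
  S -> T0 B | T2 T0 | T3 A | d
  A -> d
  B -> T0 T1
  T0 -> b
  T1 -> d
  T2 -> a
  T3 -> c

Fill CYK table bottom-up:
  T[0,0] 'b' = {T0}  orig:{}
  T[1,1] 'b' = {T0}  orig:{}
  T[2,2] 'b' = {T0}  orig:{}
  T[0,1] 'bb' = ∅
  T[1,2] 'bb' = ∅
  T[0,2] 'bbb' = ∅

S ∉ T[0,2] ⇒ NO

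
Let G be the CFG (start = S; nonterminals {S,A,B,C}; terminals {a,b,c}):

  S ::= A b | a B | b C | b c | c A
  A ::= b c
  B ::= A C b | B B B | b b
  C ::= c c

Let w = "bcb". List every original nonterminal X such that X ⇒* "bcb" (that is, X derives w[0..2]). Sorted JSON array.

Convert to CNF:
  S -> A T0 | T0 C | T0 T1 | T1 A | T2 B
  A -> T0 T1
  B -> A X3 | B X4 | T0 T0
  C -> T1 T1
  T0 -> b
  T1 -> c
  T2 -> a
  X3 -> C T0
  X4 -> B B

CYK table (by increasing span) — only the sub-triangle for w[0..2]:
  T[0,0] 'b' = {T0}  orig:{}
  T[1,1] 'c' = {T1}  orig:{}
  T[2,2] 'b' = {T0}  orig:{}
  T[0,1] 'bc' = {A,S}
  T[1,2] 'cb' = ∅
  T[0,2] 'bcb' = {S}

Original NTs in T[0,2] deriving "bcb": ["S"]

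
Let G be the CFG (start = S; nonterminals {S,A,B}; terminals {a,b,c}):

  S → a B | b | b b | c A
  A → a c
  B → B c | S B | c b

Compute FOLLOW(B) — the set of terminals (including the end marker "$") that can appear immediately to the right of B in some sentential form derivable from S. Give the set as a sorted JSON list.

FIRST iteration:
pass 1:
  A via A→a c: +{a}
  B via B→c b: +{c}
  S via S→a B: +{a}
  S via S→b: +{b}
  S via S→c A: +{c}
  FIRST(S)={a,b,c}  FIRST(A)={a}  FIRST(B)={c}
pass 2:
  B via B→S B: +{a,b}
  FIRST(S)={a,b,c}  FIRST(A)={a}  FIRST(B)={a,b,c}
pass 3: done
  FIRST(S)={a,b,c}  FIRST(A)={a}  FIRST(B)={a,b,c}

FOLLOW sets:
initialize: $ ∈ FOLLOW(S)
pass 1:
  B→B c: FOLLOW(B) ⊇ FIRST(c) = {c}; new: +{c}
  B→S B: FOLLOW(S) ⊇ FIRST(B) = {a,b,c}; new: +{a,b,c}
  S→a B: FOLLOW(B) ⊇ FOLLOW(S) ⊇ {$,a,b,c}; new: +{$,a,b}
  S→c A: FOLLOW(A) ⊇ FOLLOW(S) ⊇ {$,a,b,c}; new: +{$,a,b,c}
  FOLLOW(S)={$,a,b,c}  FOLLOW(A)={$,a,b,c}  FOLLOW(B)={$,a,b,c}
pass 2: done
  FOLLOW(S)={$,a,b,c}  FOLLOW(A)={$,a,b,c}  FOLLOW(B)={$,a,b,c}

FOLLOW(B) = ["$", "a", "b", "c"]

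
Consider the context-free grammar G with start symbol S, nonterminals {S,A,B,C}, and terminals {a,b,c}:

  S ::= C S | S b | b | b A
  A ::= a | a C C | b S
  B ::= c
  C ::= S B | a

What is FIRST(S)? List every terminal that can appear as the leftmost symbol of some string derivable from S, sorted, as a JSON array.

FIRST iteration:
pass 1:
  A via A→a: +{a}
  A via A→b S: +{b}
  B via B→c: +{c}
  C via C→a: +{a}
  S via S→C S: +{a}
  S via S→b: +{b}
  FIRST(S)={a,b}  FIRST(A)={a,b}  FIRST(B)={c}  FIRST(C)={a}
pass 2:
  C via C→S B: +{b}
  FIRST(S)={a,b}  FIRST(A)={a,b}  FIRST(B)={c}  FIRST(C)={a,b}
pass 3: — fixpoint
  FIRST(S)={a,b}  FIRST(A)={a,b}  FIRST(B)={c}  FIRST(C)={a,b}

FIRST(S) = ["a", "b"]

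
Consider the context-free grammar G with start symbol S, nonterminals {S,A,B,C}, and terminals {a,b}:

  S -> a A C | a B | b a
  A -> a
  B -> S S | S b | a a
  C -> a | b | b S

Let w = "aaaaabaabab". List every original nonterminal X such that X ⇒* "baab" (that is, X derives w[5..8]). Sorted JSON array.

CNF form of G:
  S -> T0 T1 | T1 B | T1 X2
  A -> a
  B -> S S | S T0 | T1 T1
  C -> T0 S | a | b
  T0 -> b
  T1 -> a
  X2 -> A C

Fill CYK table bottom-up, restricted to cells inside w[5..8]:
  cell(5,5) b: {C,T0}  orig:{C}
  cell(6,6) a: {A,C,T1}  orig:{A,C}
  cell(7,7) a: {A,C,T1}  orig:{A,C}
  cell(8,8) b: {C,T0}  orig:{C}
  cell(5,6) ba: {S}
  cell(6,7) aa: {B,X2}  orig:{B}
  cell(7,8) ab: {X2}  orig:{}
  cell(5,7) baa: ∅
  cell(6,8) aab: {S}
  cell(5,8) baab: {C}

Original NTs in T[5,8] deriving "baab": ["C"]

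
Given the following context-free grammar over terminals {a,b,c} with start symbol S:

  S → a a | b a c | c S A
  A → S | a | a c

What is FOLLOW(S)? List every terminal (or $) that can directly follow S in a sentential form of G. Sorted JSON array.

FIRST iteration:
pass 1:
  A via A→a: +{a}
  S via S→a a: +{a}
  S via S→b a c: +{b}
  S via S→c S A: +{c}
  FIRST(S)={a,b,c}  FIRST(A)={a}
pass 2:
  A via A→S: +{b,c}
  FIRST(S)={a,b,c}  FIRST(A)={a,b,c}
pass 3: — fixpoint
  FIRST(S)={a,b,c}  FIRST(A)={a,b,c}

Compute FOLLOW by fixpoint:
FOLLOW(S) := {$}
iter 1:
  S→c S A: FOLLOW(S) ⊇ FIRST(A) = {a,b,c}; new: +{a,b,c}
  S→c S A: FOLLOW(A) ⊇ FOLLOW(S) ⊇ {$,a,b,c}; new: +{$,a,b,c}
  FOLLOW[S]={$,a,b,c}  FOLLOW[A]={$,a,b,c}
iter 2: done
  FOLLOW[S]={$,a,b,c}  FOLLOW[A]={$,a,b,c}

FOLLOW(S) = ["$", "a", "b", "c"]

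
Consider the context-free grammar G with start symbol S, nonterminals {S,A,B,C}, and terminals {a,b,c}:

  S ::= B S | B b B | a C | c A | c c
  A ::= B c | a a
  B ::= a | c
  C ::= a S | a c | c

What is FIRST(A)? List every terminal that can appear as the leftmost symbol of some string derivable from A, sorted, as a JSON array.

Compute FIRST by fixpoint:
iter 1:
  A via A→a a: +{a}
  B via B→a: +{a}
  B via B→c: +{c}
  C via C→a S: +{a}
  C via C→c: +{c}
  S via S→B S: +{a,c}
  FIRST[S]={a,c}  FIRST[A]={a}  FIRST[B]={a,c}  FIRST[C]={a,c}
iter 2:
  A via A→B c: +{c}
  FIRST[S]={a,c}  FIRST[A]={a,c}  FIRST[B]={a,c}  FIRST[C]={a,c}
iter 3: (stable)
  FIRST[S]={a,c}  FIRST[A]={a,c}  FIRST[B]={a,c}  FIRST[C]={a,c}

FIRST(A) = ["a", "c"]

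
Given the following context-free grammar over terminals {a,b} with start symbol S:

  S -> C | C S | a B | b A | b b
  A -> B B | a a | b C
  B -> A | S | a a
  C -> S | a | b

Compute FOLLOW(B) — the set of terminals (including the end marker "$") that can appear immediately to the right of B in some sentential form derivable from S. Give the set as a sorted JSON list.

FIRST iteration:
[1]
  A via A→a a: +{a}
  A via A→b C: +{b}
  B via B→A: +{a,b}
  C via C→a: +{a}
  C via C→b: +{b}
  S via S→C: +{a,b}
  FIRST[S]={a,b}  FIRST[A]={a,b}  FIRST[B]={a,b}  FIRST[C]={a,b}
[2] done
  FIRST[S]={a,b}  FIRST[A]={a,b}  FIRST[B]={a,b}  FIRST[C]={a,b}

Compute FOLLOW by fixpoint:
initialize: $ ∈ FOLLOW(S)
iter 1:
  A→B B: FOLLOW(B) ⊇ FIRST(B) = {a,b}; new: +{a,b}
  B→A: FOLLOW(A) ⊇ FOLLOW(B) ⊇ {a,b}; new: +{a,b}
  B→S: FOLLOW(S) ⊇ FOLLOW(B) ⊇ {a,b}; new: +{a,b}
  S→C: FOLLOW(C) ⊇ FOLLOW(S) ⊇ {$,a,b}; new: +{$,a,b}
  S→a B: FOLLOW(B) ⊇ FOLLOW(S) ⊇ {$,a,b}; new: +{$}
  S→b A: FOLLOW(A) ⊇ FOLLOW(S) ⊇ {$,a,b}; new: +{$}
  FOLLOW[S]={$,a,b}  FOLLOW[A]={$,a,b}  FOLLOW[B]={$,a,b}  FOLLOW[C]={$,a,b}
iter 2: done
  FOLLOW[S]={$,a,b}  FOLLOW[A]={$,a,b}  FOLLOW[B]={$,a,b}  FOLLOW[C]={$,a,b}

FOLLOW(B) = ["$", "a", "b"]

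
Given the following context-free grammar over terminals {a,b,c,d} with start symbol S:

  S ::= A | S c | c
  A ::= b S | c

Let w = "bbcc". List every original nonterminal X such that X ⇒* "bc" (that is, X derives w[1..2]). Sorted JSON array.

Convert to CNF:
  S -> S T1 | T0 S | c
  A -> T0 S | c
  T0 -> b
  T1 -> c

CYK table (by increasing span) (cells [i..j] with 1 ≤ i ≤ j ≤ 2 only):
  T[1,1] 'b' = {T0}  orig:{}
  T[2,2] 'c' = {A,S,T1}  orig:{A,S}
  T[1,2] 'bc' = {A,S}

Original NTs in T[1,2] deriving "bc": ["A", "S"]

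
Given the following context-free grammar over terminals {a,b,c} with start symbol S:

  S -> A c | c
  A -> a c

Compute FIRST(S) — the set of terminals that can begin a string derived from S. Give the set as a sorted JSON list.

FIRST sets, iterate to fixpoint:
iter 1:
  A via A→a c: +{a}
  S via S→A c: +{a}
  S via S→c: +{c}
  FIRST(S)={a,c}  FIRST(A)={a}
iter 2: done
  FIRST(S)={a,c}  FIRST(A)={a}

FIRST(S) = ["a", "c"]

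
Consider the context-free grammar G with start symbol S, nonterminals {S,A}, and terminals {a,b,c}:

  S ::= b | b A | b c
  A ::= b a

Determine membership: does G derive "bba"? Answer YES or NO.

CNF form of G:
  S -> T0 A | T0 T2 | b
  A -> T0 T1
  T0 -> b
  T1 -> a
  T2 -> c

CYK fill:
  cell(0,0) b: {S,T0}  orig:{S}
  cell(1,1) b: {S,T0}  orig:{S}
  cell(2,2) a: {T1}  orig:{}
  cell(0,1) bb: ∅
  cell(1,2) ba: {A}
  cell(0,2) bba: {S}

S ∈ T[0,2] ⇒ YES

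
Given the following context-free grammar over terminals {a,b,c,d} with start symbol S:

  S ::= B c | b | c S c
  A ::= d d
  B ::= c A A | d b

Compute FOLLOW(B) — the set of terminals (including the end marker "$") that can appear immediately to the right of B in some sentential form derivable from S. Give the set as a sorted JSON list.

FIRST iteration:
pass 1:
  A via A→d d: +{d}
  B via B→c A A: +{c}
  B via B→d b: +{d}
  S via S→B c: +{c,d}
  S via S→b: +{b}
  FIRST(S)={b,c,d}  FIRST(A)={d}  FIRST(B)={c,d}
pass 2: done
  FIRST(S)={b,c,d}  FIRST(A)={d}  FIRST(B)={c,d}

Compute FOLLOW by fixpoint:
FOLLOW(S) := {$}
iter 1:
  B→c A A: FOLLOW(A) ⊇ FIRST(A) = {d}; new: +{d}
  S→B c: FOLLOW(B) ⊇ FIRST(c) = {c}; new: +{c}
  S→c S c: FOLLOW(S) ⊇ FIRST(c) = {c}; new: +{c}
  FOLLOW[S]={$,c}  FOLLOW[A]={d}  FOLLOW[B]={c}
iter 2:
  B→c A A: FOLLOW(A) ⊇ FOLLOW(B) ⊇ {c}; new: +{c}
  FOLLOW[S]={$,c}  FOLLOW[A]={c,d}  FOLLOW[B]={c}
iter 3: (stable)
  FOLLOW[S]={$,c}  FOLLOW[A]={c,d}  FOLLOW[B]={c}

FOLLOW(B) = ["c"]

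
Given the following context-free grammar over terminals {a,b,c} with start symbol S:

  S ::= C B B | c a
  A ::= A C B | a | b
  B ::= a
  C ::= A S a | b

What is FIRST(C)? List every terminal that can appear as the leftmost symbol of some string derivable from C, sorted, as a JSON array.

Compute FIRST by fixpoint:
iter 1:
  A via A→a: +{a}
  A via A→b: +{b}
  B via B→a: +{a}
  C via C→A S a: +{a,b}
  S via S→C B B: +{a,b}
  S via S→c a: +{c}
  FIRST(S)={a,b,c}  FIRST(A)={a,b}  FIRST(B)={a}  FIRST(C)={a,b}
iter 2: — fixpoint
  FIRST(S)={a,b,c}  FIRST(A)={a,b}  FIRST(B)={a}  FIRST(C)={a,b}

FIRST(C) = ["a", "b"]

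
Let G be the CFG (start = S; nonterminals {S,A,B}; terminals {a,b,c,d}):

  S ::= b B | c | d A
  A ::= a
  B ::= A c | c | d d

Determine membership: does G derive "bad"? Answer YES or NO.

CNF form of G:
  S -> T1 A | T2 B | c
  A -> a
  B -> A T0 | T1 T1 | c
  T0 -> c
  T1 -> d
  T2 -> b

CYK table (by increasing span):
  T[0,0] 'b' = {T2}  orig:{}
  T[1,1] 'a' = {A}
  T[2,2] 'd' = {T1}  orig:{}
  T[0,1] 'ba' = ∅
  T[1,2] 'ad' = ∅
  T[0,2] 'bad' = ∅

S ∉ T[0,2] ⇒ NO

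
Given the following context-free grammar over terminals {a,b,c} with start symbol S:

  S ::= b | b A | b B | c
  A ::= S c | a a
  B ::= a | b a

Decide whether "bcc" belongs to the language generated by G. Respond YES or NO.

Convert to CNF:
  S -> T2 A | T2 B | b | c
  A -> S T0 | T1 T1
  B -> T2 T1 | a
  T0 -> c
  T1 -> a
  T2 -> b

CYK fill:
  T[0,0] 'b' = {S,T2}  orig:{S}
  T[1,1] 'c' = {S,T0}  orig:{S}
  T[2,2] 'c' = {S,T0}  orig:{S}
  T[0,1] 'bc' = {A}
  T[1,2] 'cc' = {A}
  T[0,2] 'bcc' = {S}

S ∈ T[0,2] ⇒ YES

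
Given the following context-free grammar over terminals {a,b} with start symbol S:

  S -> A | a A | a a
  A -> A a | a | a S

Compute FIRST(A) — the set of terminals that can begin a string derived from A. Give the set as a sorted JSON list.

Compute FIRST by fixpoint:
pass 1:
  A via A→a: +{a}
  S via S→A: +{a}
  S: {a}  A: {a}
pass 2: (no change)
  S: {a}  A: {a}

FIRST(A) = ["a"]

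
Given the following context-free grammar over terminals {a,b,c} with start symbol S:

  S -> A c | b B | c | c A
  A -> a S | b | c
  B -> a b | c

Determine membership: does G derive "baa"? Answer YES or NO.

CNF form of G:
  S -> A T2 | T1 B | T2 A | c
  A -> T0 S | b | c
  B -> T0 T1 | c
  T0 -> a
  T1 -> b
  T2 -> c

Fill CYK table bottom-up:
  [0..0]={A,T1}  "b"  orig:{A}
  [1..1]={T0}  "a"  orig:{}
  [2..2]={T0}  "a"  orig:{}
  [0..1]=∅  "ba"
  [1..2]=∅  "aa"
  [0..2]=∅  "baa"

S ∉ T[0,2] ⇒ NO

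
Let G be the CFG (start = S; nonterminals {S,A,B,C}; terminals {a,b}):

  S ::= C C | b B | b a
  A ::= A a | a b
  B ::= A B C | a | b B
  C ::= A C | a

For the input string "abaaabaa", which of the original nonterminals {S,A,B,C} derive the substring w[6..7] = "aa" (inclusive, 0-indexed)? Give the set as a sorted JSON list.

CNF form of G:
  S -> C C | T1 B | T1 T0
  A -> A T0 | T0 T1
  B -> A X2 | T1 B | a
  C -> A C | a
  T0 -> a
  T1 -> b
  X2 -> B C

CYK fill (cells [i..j] with 6 ≤ i ≤ j ≤ 7 only):
  cell(6,6) a: {B,C,T0}  orig:{B,C}
  cell(7,7) a: {B,C,T0}  orig:{B,C}
  cell(6,7) aa: {S,X2}  orig:{S}

Original NTs in T[6,7] deriving "aa": ["S"]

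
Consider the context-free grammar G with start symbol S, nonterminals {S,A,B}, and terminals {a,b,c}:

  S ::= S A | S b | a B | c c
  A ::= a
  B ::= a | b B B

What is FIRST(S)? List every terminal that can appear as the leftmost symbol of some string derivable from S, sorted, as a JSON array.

Compute FIRST by fixpoint:
iter 1:
  A via A→a: +{a}
  B via B→a: +{a}
  B via B→b B B: +{b}
  S via S→a B: +{a}
  S via S→c c: +{c}
  S: {a,c}  A: {a}  B: {a,b}
iter 2: (stable)
  S: {a,c}  A: {a}  B: {a,b}

FIRST(S) = ["a", "c"]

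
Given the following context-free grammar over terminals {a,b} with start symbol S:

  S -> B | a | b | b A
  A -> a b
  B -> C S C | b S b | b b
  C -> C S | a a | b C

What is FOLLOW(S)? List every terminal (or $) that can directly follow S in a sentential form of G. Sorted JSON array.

FIRST iteration:
iter 1:
  A via A→a b: +{a}
  B via B→b S b: +{b}
  C via C→a a: +{a}
  C via C→b C: +{b}
  S via S→B: +{b}
  S via S→a: +{a}
  FIRST[S]={a,b}  FIRST[A]={a}  FIRST[B]={b}  FIRST[C]={a,b}
iter 2:
  B via B→C S C: +{a}
  FIRST[S]={a,b}  FIRST[A]={a}  FIRST[B]={a,b}  FIRST[C]={a,b}
iter 3: (no change)
  FIRST[S]={a,b}  FIRST[A]={a}  FIRST[B]={a,b}  FIRST[C]={a,b}

FOLLOW sets:
initialize: $ ∈ FOLLOW(S)
pass 1:
  B→C S C: FOLLOW(C) ⊇ FIRST(S) = {a,b}; new: +{a,b}
  B→C S C: FOLLOW(S) ⊇ FIRST(C) = {a,b}; new: +{a,b}
  S→B: FOLLOW(B) ⊇ FOLLOW(S) ⊇ {$,a,b}; new: +{$,a,b}
  S→b A: FOLLOW(A) ⊇ FOLLOW(S) ⊇ {$,a,b}; new: +{$,a,b}
  FOLLOW(S)={$,a,b}  FOLLOW(A)={$,a,b}  FOLLOW(B)={$,a,b}  FOLLOW(C)={a,b}
pass 2:
  B→C S C: FOLLOW(C) ⊇ FOLLOW(B) ⊇ {$,a,b}; new: +{$}
  FOLLOW(S)={$,a,b}  FOLLOW(A)={$,a,b}  FOLLOW(B)={$,a,b}  FOLLOW(C)={$,a,b}
pass 3: (stable)
  FOLLOW(S)={$,a,b}  FOLLOW(A)={$,a,b}  FOLLOW(B)={$,a,b}  FOLLOW(C)={$,a,b}

FOLLOW(S) = ["$", "a", "b"]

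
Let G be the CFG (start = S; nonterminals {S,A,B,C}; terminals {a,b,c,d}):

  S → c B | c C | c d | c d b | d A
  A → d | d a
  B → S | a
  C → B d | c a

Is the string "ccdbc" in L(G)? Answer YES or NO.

CNF form of G:
  S -> T0 A | T2 B | T2 C | T2 T0 | T2 X5
  A -> T0 T1 | d
  B -> T0 A | T2 B | T2 C | T2 T0 | T2 X4 | a
  C -> B T0 | T2 T1
  T0 -> d
  T1 -> a
  T2 -> c
  T3 -> b
  X4 -> T0 T3
  X5 -> T0 T3

CYK table (by increasing span):
  cell(0,0) c: {T2}  orig:{}
  cell(1,1) c: {T2}  orig:{}
  cell(2,2) d: {A,T0}  orig:{A}
  cell(3,3) b: {T3}  orig:{}
  cell(4,4) c: {T2}  orig:{}
  cell(0,1) cc: ∅
  cell(1,2) cd: {B,S}
  cell(2,3) db: {X4,X5}  orig:{}
  cell(3,4) bc: ∅
  cell(0,2) ccd: {B,S}
  cell(1,3) cdb: {B,S}
  cell(2,4) dbc: ∅
  cell(0,3) ccdb: {B,S}
  cell(1,4) cdbc: ∅
  cell(0,4) ccdbc: ∅

S ∉ T[0,4] ⇒ NO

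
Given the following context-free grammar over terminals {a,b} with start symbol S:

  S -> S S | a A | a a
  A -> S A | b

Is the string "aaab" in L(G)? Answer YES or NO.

Convert to CNF:
  S -> S S | T0 A | T0 T0
  A -> S A | b
  T0 -> a

CYK table (by increasing span):
  T[0,0] 'a' = {T0}  orig:{}
  T[1,1] 'a' = {T0}  orig:{}
  T[2,2] 'a' = {T0}  orig:{}
  T[3,3] 'b' = {A}
  T[0,1] 'aa' = {S}
  T[1,2] 'aa' = {S}
  T[2,3] 'ab' = {S}
  T[0,2] 'aaa' = ∅
  T[1,3] 'aab' = {A}
  T[0,3] 'aaab' = {S}

S ∈ T[0,3] ⇒ YES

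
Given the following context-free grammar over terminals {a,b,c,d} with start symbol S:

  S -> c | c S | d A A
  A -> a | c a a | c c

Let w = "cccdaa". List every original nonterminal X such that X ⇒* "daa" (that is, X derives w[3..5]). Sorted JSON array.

CNF form of G:
  S -> T0 S | T2 X4 | c
  A -> T0 T0 | T0 X3 | a
  T0 -> c
  T1 -> a
  T2 -> d
  X3 -> T1 T1
  X4 -> A A

CYK fill (cells [i..j] with 3 ≤ i ≤ j ≤ 5 only):
  cell(3,3) d: {T2}  orig:{}
  cell(4,4) a: {A,T1}  orig:{A}
  cell(5,5) a: {A,T1}  orig:{A}
  cell(3,4) da: ∅
  cell(4,5) aa: {X3,X4}  orig:{}
  cell(3,5) daa: {S}

Original NTs in T[3,5] deriving "daa": ["S"]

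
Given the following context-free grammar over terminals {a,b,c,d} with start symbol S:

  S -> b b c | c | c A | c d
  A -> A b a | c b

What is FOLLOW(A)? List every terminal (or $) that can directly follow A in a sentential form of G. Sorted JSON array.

FIRST sets, iterate to fixpoint:
[1]
  A via A→c b: +{c}
  S via S→b b c: +{b}
  S via S→c: +{c}
  FIRST(S)={b,c}  FIRST(A)={c}
[2] (no change)
  FIRST(S)={b,c}  FIRST(A)={c}

FOLLOW sets:
seed FOLLOW(S) with $
iter 1:
  A→A b a: FOLLOW(A) ⊇ FIRST(b) = {b}; new: +{b}
  S→c A: FOLLOW(A) ⊇ FOLLOW(S) ⊇ {$}; new: +{$}
  FOLLOW(S)={$}  FOLLOW(A)={$,b}
iter 2: (no change)
  FOLLOW(S)={$}  FOLLOW(A)={$,b}

FOLLOW(A) = ["$", "b"]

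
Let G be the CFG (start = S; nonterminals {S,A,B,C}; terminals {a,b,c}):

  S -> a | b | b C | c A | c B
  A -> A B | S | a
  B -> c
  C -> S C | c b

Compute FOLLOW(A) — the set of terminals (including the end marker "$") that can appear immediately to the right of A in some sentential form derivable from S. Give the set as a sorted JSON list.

FIRST sets, iterate to fixpoint:
[1]
  A via A→a: +{a}
  B via B→c: +{c}
  C via C→c b: +{c}
  S via S→a: +{a}
  S via S→b: +{b}
  S via S→c A: +{c}
  FIRST(S)={a,b,c}  FIRST(A)={a}  FIRST(B)={c}  FIRST(C)={c}
[2]
  A via A→S: +{b,c}
  C via C→S C: +{a,b}
  FIRST(S)={a,b,c}  FIRST(A)={a,b,c}  FIRST(B)={c}  FIRST(C)={a,b,c}
[3] — fixpoint
  FIRST(S)={a,b,c}  FIRST(A)={a,b,c}  FIRST(B)={c}  FIRST(C)={a,b,c}

FOLLOW sets:
initialize: $ ∈ FOLLOW(S)
[1]
  A→A B: FOLLOW(A) ⊇ FIRST(B) = {c}; new: +{c}
  A→A B: FOLLOW(B) ⊇ FOLLOW(A) ⊇ {c}; new: +{c}
  A→S: FOLLOW(S) ⊇ FOLLOW(A) ⊇ {c}; new: +{c}
  C→S C: FOLLOW(S) ⊇ FIRST(C) = {a,b,c}; new: +{a,b}
  S→b C: FOLLOW(C) ⊇ FOLLOW(S) ⊇ {$,a,b,c}; new: +{$,a,b,c}
  S→c A: FOLLOW(A) ⊇ FOLLOW(S) ⊇ {$,a,b,c}; new: +{$,a,b}
  S→c B: FOLLOW(B) ⊇ FOLLOW(S) ⊇ {$,a,b,c}; new: +{$,a,b}
  FOLLOW[S]={$,a,b,c}  FOLLOW[A]={$,a,b,c}  FOLLOW[B]={$,a,b,c}  FOLLOW[C]={$,a,b,c}
[2] (stable)
  FOLLOW[S]={$,a,b,c}  FOLLOW[A]={$,a,b,c}  FOLLOW[B]={$,a,b,c}  FOLLOW[C]={$,a,b,c}

FOLLOW(A) = ["$", "a", "b", "c"]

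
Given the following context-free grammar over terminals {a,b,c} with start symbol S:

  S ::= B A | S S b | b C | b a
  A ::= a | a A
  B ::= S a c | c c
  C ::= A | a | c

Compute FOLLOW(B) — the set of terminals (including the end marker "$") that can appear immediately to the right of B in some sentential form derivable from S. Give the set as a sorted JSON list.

Compute FIRST by fixpoint:
pass 1:
  A via A→a: +{a}
  B via B→c c: +{c}
  C via C→A: +{a}
  C via C→c: +{c}
  S via S→B A: +{c}
  S via S→b C: +{b}
  FIRST(S)={b,c}  FIRST(A)={a}  FIRST(B)={c}  FIRST(C)={a,c}
pass 2:
  B via B→S a c: +{b}
  FIRST(S)={b,c}  FIRST(A)={a}  FIRST(B)={b,c}  FIRST(C)={a,c}
pass 3: (no change)
  FIRST(S)={b,c}  FIRST(A)={a}  FIRST(B)={b,c}  FIRST(C)={a,c}

FOLLOW iteration:
seed FOLLOW(S) with $
iter 1:
  B→S a c: FOLLOW(S) ⊇ FIRST(a) = {a}; new: +{a}
  S→B A: FOLLOW(B) ⊇ FIRST(A) = {a}; new: +{a}
  S→B A: FOLLOW(A) ⊇ FOLLOW(S) ⊇ {$,a}; new: +{$,a}
  S→S S b: FOLLOW(S) ⊇ FIRST(S) = {b,c}; new: +{b,c}
  S→b C: FOLLOW(C) ⊇ FOLLOW(S) ⊇ {$,a,b,c}; new: +{$,a,b,c}
  S: {$,a,b,c}  A: {$,a}  B: {a}  C: {$,a,b,c}
iter 2:
  C→A: FOLLOW(A) ⊇ FOLLOW(C) ⊇ {$,a,b,c}; new: +{b,c}
  S: {$,a,b,c}  A: {$,a,b,c}  B: {a}  C: {$,a,b,c}
iter 3: (no change)
  S: {$,a,b,c}  A: {$,a,b,c}  B: {a}  C: {$,a,b,c}

FOLLOW(B) = ["a"]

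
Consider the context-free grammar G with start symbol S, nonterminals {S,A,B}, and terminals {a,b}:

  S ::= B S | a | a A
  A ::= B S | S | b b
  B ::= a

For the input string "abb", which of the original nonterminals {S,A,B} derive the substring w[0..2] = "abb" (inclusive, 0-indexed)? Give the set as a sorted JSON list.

Convert to CNF:
  S -> B S | T0 A | a
  A -> B S | T0 A | T1 T1 | a
  B -> a
  T0 -> a
  T1 -> b

CYK fill — only the sub-triangle for w[0..2]:
  cell(0,0) a: {A,B,S,T0}  orig:{A,B,S}
  cell(1,1) b: {T1}  orig:{}
  cell(2,2) b: {T1}  orig:{}
  cell(0,1) ab: ∅
  cell(1,2) bb: {A}
  cell(0,2) abb: {A,S}

Original NTs in T[0,2] deriving "abb": ["A", "S"]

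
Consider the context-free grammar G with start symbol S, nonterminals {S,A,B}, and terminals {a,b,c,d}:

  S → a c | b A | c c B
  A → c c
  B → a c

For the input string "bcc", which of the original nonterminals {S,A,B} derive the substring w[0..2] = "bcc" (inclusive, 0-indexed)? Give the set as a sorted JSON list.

Convert to CNF:
  S -> T0 X3 | T1 T0 | T2 A
  A -> T0 T0
  B -> T1 T0
  T0 -> c
  T1 -> a
  T2 -> b
  X3 -> T0 B

CYK fill, restricted to cells inside w[0..2]:
  cell(0,0) b: {T2}  orig:{}
  cell(1,1) c: {T0}  orig:{}
  cell(2,2) c: {T0}  orig:{}
  cell(0,1) bc: ∅
  cell(1,2) cc: {A}
  cell(0,2) bcc: {S}

Original NTs in T[0,2] deriving "bcc": ["S"]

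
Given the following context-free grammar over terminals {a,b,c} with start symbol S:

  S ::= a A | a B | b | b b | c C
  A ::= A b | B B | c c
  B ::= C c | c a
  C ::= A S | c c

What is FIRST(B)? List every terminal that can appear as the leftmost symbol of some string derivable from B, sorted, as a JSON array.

FIRST iteration:
iter 1:
  A via A→c c: +{c}
  B via B→c a: +{c}
  C via C→A S: +{c}
  S via S→a A: +{a}
  S via S→b: +{b}
  S via S→c C: +{c}
  FIRST(S)={a,b,c}  FIRST(A)={c}  FIRST(B)={c}  FIRST(C)={c}
iter 2: (no change)
  FIRST(S)={a,b,c}  FIRST(A)={c}  FIRST(B)={c}  FIRST(C)={c}

FIRST(B) = ["c"]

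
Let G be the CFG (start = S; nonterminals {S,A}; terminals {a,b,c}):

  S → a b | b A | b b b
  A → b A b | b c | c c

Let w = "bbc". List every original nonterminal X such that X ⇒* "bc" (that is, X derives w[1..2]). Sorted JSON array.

CNF form of G:
  S -> T0 A | T0 X4 | T2 T0
  A -> T0 T1 | T0 X3 | T1 T1
  T0 -> b
  T1 -> c
  T2 -> a
  X3 -> A T0
  X4 -> T0 T0

CYK table (by increasing span) (cells [i..j] with 1 ≤ i ≤ j ≤ 2 only):
  T[1,1] 'b' = {T0}  orig:{}
  T[2,2] 'c' = {T1}  orig:{}
  T[1,2] 'bc' = {A}

Original NTs in T[1,2] deriving "bc": ["A"]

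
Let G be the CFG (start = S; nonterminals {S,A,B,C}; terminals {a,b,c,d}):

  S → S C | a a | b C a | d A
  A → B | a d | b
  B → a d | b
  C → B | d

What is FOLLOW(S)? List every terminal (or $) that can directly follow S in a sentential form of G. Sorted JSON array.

FIRST iteration:
[1]
  A via A→a d: +{a}
  A via A→b: +{b}
  B via B→a d: +{a}
  B via B→b: +{b}
  C via C→B: +{a,b}
  C via C→d: +{d}
  S via S→a a: +{a}
  S via S→b C a: +{b}
  S via S→d A: +{d}
  S: {a,b,d}  A: {a,b}  B: {a,b}  C: {a,b,d}
[2] — fixpoint
  S: {a,b,d}  A: {a,b}  B: {a,b}  C: {a,b,d}

Compute FOLLOW by fixpoint:
seed FOLLOW(S) with $
[1]
  S→S C: FOLLOW(S) ⊇ FIRST(C) = {a,b,d}; new: +{a,b,d}
  S→S C: FOLLOW(C) ⊇ FOLLOW(S) ⊇ {$,a,b,d}; new: +{$,a,b,d}
  S→d A: FOLLOW(A) ⊇ FOLLOW(S) ⊇ {$,a,b,d}; new: +{$,a,b,d}
  FOLLOW[S]={$,a,b,d}  FOLLOW[A]={$,a,b,d}  FOLLOW[B]={}  FOLLOW[C]={$,a,b,d}
[2]
  A→B: FOLLOW(B) ⊇ FOLLOW(A) ⊇ {$,a,b,d}; new: +{$,a,b,d}
  FOLLOW[S]={$,a,b,d}  FOLLOW[A]={$,a,b,d}  FOLLOW[B]={$,a,b,d}  FOLLOW[C]={$,a,b,d}
[3] (no change)
  FOLLOW[S]={$,a,b,d}  FOLLOW[A]={$,a,b,d}  FOLLOW[B]={$,a,b,d}  FOLLOW[C]={$,a,b,d}

FOLLOW(S) = ["$", "a", "b", "d"]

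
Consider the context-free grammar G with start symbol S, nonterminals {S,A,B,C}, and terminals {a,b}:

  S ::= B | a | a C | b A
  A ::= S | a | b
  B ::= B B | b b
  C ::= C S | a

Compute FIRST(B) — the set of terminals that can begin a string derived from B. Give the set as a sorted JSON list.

Compute FIRST by fixpoint:
iter 1:
  A via A→a: +{a}
  A via A→b: +{b}
  B via B→b b: +{b}
  C via C→a: +{a}
  S via S→B: +{b}
  S via S→a: +{a}
  FIRST(S)={a,b}  FIRST(A)={a,b}  FIRST(B)={b}  FIRST(C)={a}
iter 2: (stable)
  FIRST(S)={a,b}  FIRST(A)={a,b}  FIRST(B)={b}  FIRST(C)={a}

FIRST(B) = ["b"]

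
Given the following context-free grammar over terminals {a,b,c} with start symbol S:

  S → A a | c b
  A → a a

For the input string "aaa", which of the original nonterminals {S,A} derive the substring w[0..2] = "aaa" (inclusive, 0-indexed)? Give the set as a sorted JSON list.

CNF form of G:
  S -> A T0 | T1 T2
  A -> T0 T0
  T0 -> a
  T1 -> c
  T2 -> b

Fill CYK table bottom-up — only the sub-triangle for w[0..2]:
  cell(0,0) a: {T0}  orig:{}
  cell(1,1) a: {T0}  orig:{}
  cell(2,2) a: {T0}  orig:{}
  cell(0,1) aa: {A}
  cell(1,2) aa: {A}
  cell(0,2) aaa: {S}

Original NTs in T[0,2] deriving "aaa": ["S"]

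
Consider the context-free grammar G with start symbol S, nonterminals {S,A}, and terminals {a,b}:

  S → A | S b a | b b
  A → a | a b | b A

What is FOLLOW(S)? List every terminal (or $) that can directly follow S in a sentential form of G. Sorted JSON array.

Compute FIRST by fixpoint:
[1]
  A via A→a: +{a}
  A via A→b A: +{b}
  S via S→A: +{a,b}
  FIRST(S)={a,b}  FIRST(A)={a,b}
[2] (stable)
  FIRST(S)={a,b}  FIRST(A)={a,b}

FOLLOW iteration:
seed FOLLOW(S) with $
pass 1:
  S→A: FOLLOW(A) ⊇ FOLLOW(S) ⊇ {$}; new: +{$}
  S→S b a: FOLLOW(S) ⊇ FIRST(b) = {b}; new: +{b}
  S: {$,b}  A: {$}
pass 2:
  S→A: FOLLOW(A) ⊇ FOLLOW(S) ⊇ {$,b}; new: +{b}
  S: {$,b}  A: {$,b}
pass 3: (stable)
  S: {$,b}  A: {$,b}

FOLLOW(S) = ["$", "b"]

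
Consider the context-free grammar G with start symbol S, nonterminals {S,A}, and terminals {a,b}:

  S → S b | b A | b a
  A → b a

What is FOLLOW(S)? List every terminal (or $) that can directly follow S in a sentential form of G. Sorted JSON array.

FIRST sets, iterate to fixpoint:
[1]
  A via A→b a: +{b}
  S via S→b A: +{b}
  S: {b}  A: {b}
[2] (no change)
  S: {b}  A: {b}

FOLLOW sets:
FOLLOW(S) := {$}
iter 1:
  S→S b: FOLLOW(S) ⊇ FIRST(b) = {b}; new: +{b}
  S→b A: FOLLOW(A) ⊇ FOLLOW(S) ⊇ {$,b}; new: +{$,b}
  FOLLOW[S]={$,b}  FOLLOW[A]={$,b}
iter 2: done
  FOLLOW[S]={$,b}  FOLLOW[A]={$,b}

FOLLOW(S) = ["$", "b"]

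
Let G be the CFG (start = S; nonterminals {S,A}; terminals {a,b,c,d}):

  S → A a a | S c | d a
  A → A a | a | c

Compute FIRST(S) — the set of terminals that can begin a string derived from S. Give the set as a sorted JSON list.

Compute FIRST by fixpoint:
[1]
  A via A→a: +{a}
  A via A→c: +{c}
  S via S→A a a: +{a,c}
  S via S→d a: +{d}
  FIRST[S]={a,c,d}  FIRST[A]={a,c}
[2] (no change)
  FIRST[S]={a,c,d}  FIRST[A]={a,c}

FIRST(S) = ["a", "c", "d"]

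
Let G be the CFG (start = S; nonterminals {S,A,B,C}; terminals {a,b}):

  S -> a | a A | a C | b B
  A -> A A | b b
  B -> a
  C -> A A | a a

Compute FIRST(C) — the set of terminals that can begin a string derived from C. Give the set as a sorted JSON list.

Compute FIRST by fixpoint:
round 1:
  A via A→b b: +{b}
  B via B→a: +{a}
  C via C→A A: +{b}
  C via C→a a: +{a}
  S via S→a: +{a}
  S via S→b B: +{b}
  S: {a,b}  A: {b}  B: {a}  C: {a,b}
round 2: (stable)
  S: {a,b}  A: {b}  B: {a}  C: {a,b}

FIRST(C) = ["a", "b"]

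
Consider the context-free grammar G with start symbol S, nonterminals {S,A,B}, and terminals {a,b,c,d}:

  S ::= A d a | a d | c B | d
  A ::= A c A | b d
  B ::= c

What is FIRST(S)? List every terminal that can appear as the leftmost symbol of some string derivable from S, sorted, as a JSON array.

FIRST sets, iterate to fixpoint:
[1]
  A via A→b d: +{b}
  B via B→c: +{c}
  S via S→A d a: +{b}
  S via S→a d: +{a}
  S via S→c B: +{c}
  S via S→d: +{d}
  FIRST[S]={a,b,c,d}  FIRST[A]={b}  FIRST[B]={c}
[2] done
  FIRST[S]={a,b,c,d}  FIRST[A]={b}  FIRST[B]={c}

FIRST(S) = ["a", "b", "c", "d"]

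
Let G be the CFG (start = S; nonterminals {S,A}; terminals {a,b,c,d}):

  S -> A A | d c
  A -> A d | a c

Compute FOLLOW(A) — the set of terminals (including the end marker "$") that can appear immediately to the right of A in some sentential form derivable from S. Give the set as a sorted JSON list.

FIRST iteration:
pass 1:
  A via A→a c: +{a}
  S via S→A A: +{a}
  S via S→d c: +{d}
  S: {a,d}  A: {a}
pass 2: — fixpoint
  S: {a,d}  A: {a}

Compute FOLLOW by fixpoint:
FOLLOW(S) := {$}
round 1:
  A→A d: FOLLOW(A) ⊇ FIRST(d) = {d}; new: +{d}
  S→A A: FOLLOW(A) ⊇ FIRST(A) = {a}; new: +{a}
  S→A A: FOLLOW(A) ⊇ FOLLOW(S) ⊇ {$}; new: +{$}
  S: {$}  A: {$,a,d}
round 2: (stable)
  S: {$}  A: {$,a,d}

FOLLOW(A) = ["$", "a", "d"]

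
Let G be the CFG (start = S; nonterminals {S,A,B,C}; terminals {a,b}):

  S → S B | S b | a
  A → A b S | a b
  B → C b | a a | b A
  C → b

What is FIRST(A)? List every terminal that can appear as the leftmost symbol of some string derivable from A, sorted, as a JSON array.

Compute FIRST by fixpoint:
iter 1:
  A via A→a b: +{a}
  B via B→a a: +{a}
  B via B→b A: +{b}
  C via C→b: +{b}
  S via S→a: +{a}
  S: {a}  A: {a}  B: {a,b}  C: {b}
iter 2: done
  S: {a}  A: {a}  B: {a,b}  C: {b}

FIRST(A) = ["a"]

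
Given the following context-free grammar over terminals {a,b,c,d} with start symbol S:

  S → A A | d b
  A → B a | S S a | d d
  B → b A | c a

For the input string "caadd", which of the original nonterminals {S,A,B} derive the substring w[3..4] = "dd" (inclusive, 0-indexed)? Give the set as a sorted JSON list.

CNF form of G:
  S -> A A | T1 T2
  A -> B T0 | S X4 | T1 T1
  B -> T2 A | T3 T0
  T0 -> a
  T1 -> d
  T2 -> b
  T3 -> c
  X4 -> S T0

CYK table (by increasing span), restricted to cells inside w[3..4]:
  cell(3,3) d: {T1}  orig:{}
  cell(4,4) d: {T1}  orig:{}
  cell(3,4) dd: {A}

Original NTs in T[3,4] deriving "dd": ["A"]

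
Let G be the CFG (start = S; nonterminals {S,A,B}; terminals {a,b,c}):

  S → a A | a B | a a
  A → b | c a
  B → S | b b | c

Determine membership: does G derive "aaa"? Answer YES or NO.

Convert to CNF:
  S -> T1 A | T1 B | T1 T1
  A -> T0 T1 | b
  B -> T1 A | T1 B | T1 T1 | T2 T2 | c
  T0 -> c
  T1 -> a
  T2 -> b

CYK table (by increasing span):
  T[0,0] 'a' = {T1}  orig:{}
  T[1,1] 'a' = {T1}  orig:{}
  T[2,2] 'a' = {T1}  orig:{}
  T[0,1] 'aa' = {B,S}
  T[1,2] 'aa' = {B,S}
  T[0,2] 'aaa' = {B,S}

S ∈ T[0,2] ⇒ YES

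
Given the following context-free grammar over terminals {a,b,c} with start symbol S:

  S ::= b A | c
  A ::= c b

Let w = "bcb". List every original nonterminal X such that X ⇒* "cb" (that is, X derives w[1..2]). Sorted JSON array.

Convert to CNF:
  S -> T1 A | c
  A -> T0 T1
  T0 -> c
  T1 -> b

Fill CYK table bottom-up (cells [i..j] with 1 ≤ i ≤ j ≤ 2 only):
  [1..1]={S,T0}  "c"  orig:{S}
  [2..2]={T1}  "b"  orig:{}
  [1..2]={A}  "cb"

Original NTs in T[1,2] deriving "cb": ["A"]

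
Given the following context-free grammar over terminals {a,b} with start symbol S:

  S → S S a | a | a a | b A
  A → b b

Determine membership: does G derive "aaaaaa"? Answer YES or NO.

Convert to CNF:
  S -> S X2 | T0 A | T1 T1 | a
  A -> T0 T0
  T0 -> b
  T1 -> a
  X2 -> S T1

CYK fill:
  cell(0,0) a: {S,T1}  orig:{S}
  cell(1,1) a: {S,T1}  orig:{S}
  cell(2,2) a: {S,T1}  orig:{S}
  cell(3,3) a: {S,T1}  orig:{S}
  cell(4,4) a: {S,T1}  orig:{S}
  cell(5,5) a: {S,T1}  orig:{S}
  cell(0,1) aa: {S,X2}  orig:{S}
  cell(1,2) aa: {S,X2}  orig:{S}
  cell(2,3) aa: {S,X2}  orig:{S}
  cell(3,4) aa: {S,X2}  orig:{S}
  cell(4,5) aa: {S,X2}  orig:{S}
  cell(0,2) aaa: {S,X2}  orig:{S}
  cell(1,3) aaa: {S,X2}  orig:{S}
  cell(2,4) aaa: {S,X2}  orig:{S}
  cell(3,5) aaa: {S,X2}  orig:{S}
  cell(0,3) aaaa: {S,X2}  orig:{S}
  cell(1,4) aaaa: {S,X2}  orig:{S}
  cell(2,5) aaaa: {S,X2}  orig:{S}
  cell(0,4) aaaaa: {S,X2}  orig:{S}
  cell(1,5) aaaaa: {S,X2}  orig:{S}
  cell(0,5) aaaaaa: {S,X2}  orig:{S}

S ∈ T[0,5] ⇒ YES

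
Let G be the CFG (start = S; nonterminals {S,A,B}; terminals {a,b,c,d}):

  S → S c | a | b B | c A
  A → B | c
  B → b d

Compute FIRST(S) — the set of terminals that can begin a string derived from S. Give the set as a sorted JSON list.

FIRST iteration:
iter 1:
  A via A→c: +{c}
  B via B→b d: +{b}
  S via S→a: +{a}
  S via S→b B: +{b}
  S via S→c A: +{c}
  S: {a,b,c}  A: {c}  B: {b}
iter 2:
  A via A→B: +{b}
  S: {a,b,c}  A: {b,c}  B: {b}
iter 3: — fixpoint
  S: {a,b,c}  A: {b,c}  B: {b}

FIRST(S) = ["a", "b", "c"]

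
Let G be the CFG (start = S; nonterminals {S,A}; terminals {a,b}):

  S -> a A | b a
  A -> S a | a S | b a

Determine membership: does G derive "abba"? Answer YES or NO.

CNF form of G:
  S -> T0 A | T1 T0
  A -> S T0 | T0 S | T1 T0
  T0 -> a
  T1 -> b

CYK table (by increasing span):
  cell(0,0) a: {T0}  orig:{}
  cell(1,1) b: {T1}  orig:{}
  cell(2,2) b: {T1}  orig:{}
  cell(3,3) a: {T0}  orig:{}
  cell(0,1) ab: ∅
  cell(1,2) bb: ∅
  cell(2,3) ba: {A,S}
  cell(0,2) abb: ∅
  cell(1,3) bba: ∅
  cell(0,3) abba: ∅

S ∉ T[0,3] ⇒ NO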